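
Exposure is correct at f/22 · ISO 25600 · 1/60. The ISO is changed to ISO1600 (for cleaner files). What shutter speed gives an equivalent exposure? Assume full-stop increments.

ISO: 25600 → 12800 → 6400 → 3200 → 1600 — 4 stops lower (darker).
Need 4 stops brighter from the shutter speed: 1/60 → 1/30 → 1/15 → 1/8 → 1/4.

1/4s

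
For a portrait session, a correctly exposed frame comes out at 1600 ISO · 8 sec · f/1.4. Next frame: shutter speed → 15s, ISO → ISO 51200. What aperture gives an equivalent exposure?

f/11

Shutter speed: 8 → 15 — 1 stop slower (brighter).
ISO: 1600 → 3200 → 6400 → 12800 → 25600 → 51200 — 5 stops higher (brighter).
Net change so far: 6 stops brighter. Offset with the aperture: f/1.4 → f/2 → f/2.8 → f/4 → f/5.6 → f/8 → f/11.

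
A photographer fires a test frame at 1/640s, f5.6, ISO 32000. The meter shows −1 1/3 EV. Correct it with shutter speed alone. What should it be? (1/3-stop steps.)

Underexposed by 1 1/3 stops → need 1 1/3 stops brighter.
Shutter speed: 1/640 → 1/500 → 1/400 → 1/320 → 1/250.

1/250s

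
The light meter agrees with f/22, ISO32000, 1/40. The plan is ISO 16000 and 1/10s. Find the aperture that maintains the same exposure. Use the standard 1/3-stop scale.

ISO: 32000 → 25600 → 20000 → 16000 — 1 stop lower (darker).
Shutter speed: 1/40 → 1/30 → 1/25 → 1/20 → 1/15 → 1/13 → 1/10 — 2 stops longer (brighter).
Net change so far: 1 stop brighter. Offset with the aperture: f/22 → f/25 → f/29 → f/32.

f/32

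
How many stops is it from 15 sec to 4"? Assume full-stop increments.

15 → 8 → 4 — count the steps: 2 stops.

2 stops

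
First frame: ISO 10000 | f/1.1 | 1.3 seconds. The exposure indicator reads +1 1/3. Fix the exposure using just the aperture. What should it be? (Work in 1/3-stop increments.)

f/1.8

Overexposed by 1 1/3 stops → need 1 1/3 stops darker.
Aperture: f/1.1 → f/1.2 → f/1.4 → f/1.6 → f/1.8.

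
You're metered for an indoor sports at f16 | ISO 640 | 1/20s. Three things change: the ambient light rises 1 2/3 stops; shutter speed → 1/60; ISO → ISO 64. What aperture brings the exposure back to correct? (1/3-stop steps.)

Scene light: 1 2/3 stops brighter.
Shutter speed: 1/20 → 1/25 → 1/30 → 1/40 → 1/50 → 1/60 — 1 2/3 stops shorter (darker).
ISO: 640 → 500 → 400 → 320 → 250 → 200 → 160 → 125 → 100 → 80 → 64 — 3 1/3 stops dropped (darker).
Net so far: 3 1/3 stops darker. Aperture: f/16 → f/14 → f/13 → f/11 → f/10 → f/9 → f/8 → f/7.1 → f/6.3 → f/5.6 → f/5.

f/5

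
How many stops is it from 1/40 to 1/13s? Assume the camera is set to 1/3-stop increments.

1 2/3 stops

1/40 → 1/30 → 1/25 → 1/20 → 1/15 → 1/13 — count the steps: 5 third-stops = 1 2/3 stops.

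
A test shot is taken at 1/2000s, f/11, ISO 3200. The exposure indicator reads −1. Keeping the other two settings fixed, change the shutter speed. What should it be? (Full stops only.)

Underexposed by 1 stop → need 1 stop brighter.
Shutter speed: 1/2000 → 1/1000.

1/1000s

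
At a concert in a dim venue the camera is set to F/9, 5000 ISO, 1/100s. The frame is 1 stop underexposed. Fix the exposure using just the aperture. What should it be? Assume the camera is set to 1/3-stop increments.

Underexposed by 1 stop → need 1 stop brighter.
Aperture: f/9 → f/8 → f/7.1 → f/6.3.

f/6.3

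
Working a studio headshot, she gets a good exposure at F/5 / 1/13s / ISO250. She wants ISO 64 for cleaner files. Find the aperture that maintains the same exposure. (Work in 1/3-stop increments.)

ISO: 250 → 200 → 160 → 125 → 100 → 80 → 64 — 2 stops lower (darker).
Need 2 stops brighter from the aperture: f/5 → f/4.5 → f/4 → f/3.5 → f/3.2 → f/2.8 → f/2.5.

f/2.5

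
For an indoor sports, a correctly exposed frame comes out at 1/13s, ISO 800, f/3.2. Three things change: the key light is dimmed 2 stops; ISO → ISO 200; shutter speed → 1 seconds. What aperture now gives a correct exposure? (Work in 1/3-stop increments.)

Scene light: 2 stops darker.
ISO: 800 → 640 → 500 → 400 → 320 → 250 → 200 — 2 stops lower (darker).
Shutter speed: 1/13 → 1/10 → 1/8 → 1/6 → 1/5 → 1/4 → 0.3 → 0.4 → 0.5 → 0.6 → 0.8 → 1 — 3 2/3 stops slower (brighter).
Net so far: 1/3 stop darker. Aperture: f/3.2 → f/2.8.

f/2.8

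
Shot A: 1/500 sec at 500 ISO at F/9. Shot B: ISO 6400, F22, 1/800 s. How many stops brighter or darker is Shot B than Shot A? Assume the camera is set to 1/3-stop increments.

1/3 stop brighter

Aperture: f/9 → f/10 → f/11 → f/13 → f/14 → f/16 → f/18 → f/20 → f/22 — 2 2/3 stops stopped down (darker).
Shutter speed: 1/500 → 1/640 → 1/800 — 2/3 stop shorter (darker).
ISO: 500 → 640 → 800 → 1000 → 1250 → 1600 → 2000 → 2500 → 3200 → 4000 → 5000 → 6400 — 3 2/3 stops raised (brighter).
Net: −2 2/3 −2/3 +3 2/3 = +1/3 stops.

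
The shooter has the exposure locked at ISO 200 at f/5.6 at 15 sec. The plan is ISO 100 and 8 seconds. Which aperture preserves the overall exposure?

f/2.8

ISO: 200 → 100 — 1 stop lower (darker).
Shutter speed: 15 → 8 — 1 stop shorter (darker).
Net change so far: 2 stops darker. Offset with the aperture: f/5.6 → f/4 → f/2.8.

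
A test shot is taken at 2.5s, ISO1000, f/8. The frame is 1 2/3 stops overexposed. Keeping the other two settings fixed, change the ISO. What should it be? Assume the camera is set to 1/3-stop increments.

Overexposed by 1 2/3 stops → need 1 2/3 stops darker.
ISO: 1000 → 800 → 640 → 500 → 400 → 320.

ISO 320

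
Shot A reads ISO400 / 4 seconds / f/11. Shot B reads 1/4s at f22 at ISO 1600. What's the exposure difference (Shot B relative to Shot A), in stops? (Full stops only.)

Aperture: f/11 → f/16 → f/22 — 2 stops smaller aperture (darker).
Shutter speed: 4 → 2 → 1 → 1/2 → 1/4 — 4 stops faster (darker).
ISO: 400 → 800 → 1600 — 2 stops higher (brighter).
Net: −2 −4 +2 = −4 stops.

4 stops darker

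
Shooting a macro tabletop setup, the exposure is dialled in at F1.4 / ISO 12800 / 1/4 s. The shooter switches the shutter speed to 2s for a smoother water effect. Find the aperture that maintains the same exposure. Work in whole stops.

f/4

Shutter speed: 1/4 → 1/2 → 1 → 2 — 3 stops slower (brighter).
Need 3 stops darker from the aperture: f/1.4 → f/2 → f/2.8 → f/4.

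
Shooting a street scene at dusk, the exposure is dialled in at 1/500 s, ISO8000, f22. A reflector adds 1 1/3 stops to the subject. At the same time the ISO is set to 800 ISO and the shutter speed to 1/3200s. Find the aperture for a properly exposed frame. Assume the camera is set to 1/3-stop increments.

Scene light: 1 1/3 stops brighter.
ISO: 8000 → 6400 → 5000 → 4000 → 3200 → 2500 → 2000 → 1600 → 1250 → 1000 → 800 — 3 1/3 stops lower (darker).
Shutter speed: 1/500 → 1/640 → 1/800 → 1/1000 → 1/1250 → 1/1600 → 1/2000 → 1/2500 → 1/3200 — 2 2/3 stops shorter (darker).
Net so far: 4 2/3 stops darker. Aperture: f/22 → f/20 → f/18 → f/16 → f/14 → f/13 → f/11 → f/10 → f/9 → f/8 → f/7.1 → f/6.3 → f/5.6 → f/5 → f/4.5.

f/4.5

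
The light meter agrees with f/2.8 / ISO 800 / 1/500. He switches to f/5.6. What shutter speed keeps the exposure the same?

1/125s

Aperture: f/2.8 → f/4 → f/5.6 — 2 stops smaller aperture (darker).
Need 2 stops brighter from the shutter speed: 1/500 → 1/250 → 1/125.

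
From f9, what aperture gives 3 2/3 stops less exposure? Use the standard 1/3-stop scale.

f/32

Aperture: f/9 → f/10 → f/11 → f/13 → f/14 → f/16 → f/18 → f/20 → f/22 → f/25 → f/29 → f/32 — 3 2/3 stops stopped down (darker).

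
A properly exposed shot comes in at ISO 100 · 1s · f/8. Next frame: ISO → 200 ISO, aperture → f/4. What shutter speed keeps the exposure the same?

1/8s

ISO: 100 → 200 — 1 stop higher (brighter).
Aperture: f/8 → f/5.6 → f/4 — 2 stops larger aperture (brighter).
Net change so far: 3 stops brighter. Offset with the shutter speed: 1 → 1/2 → 1/4 → 1/8.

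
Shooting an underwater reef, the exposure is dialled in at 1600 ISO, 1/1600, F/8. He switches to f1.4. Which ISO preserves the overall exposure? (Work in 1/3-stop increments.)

Aperture: f/8 → f/7.1 → f/6.3 → f/5.6 → f/5 → f/4.5 → f/4 → f/3.5 → f/3.2 → f/2.8 → f/2.5 → f/2.2 → f/2 → f/1.8 → f/1.6 → f/1.4 — 5 stops wider (brighter).
Need 5 stops darker from the ISO: 1600 → 1250 → 1000 → 800 → 640 → 500 → 400 → 320 → 250 → 200 → 160 → 125 → 100 → 80 → 64 → 50.

ISO 50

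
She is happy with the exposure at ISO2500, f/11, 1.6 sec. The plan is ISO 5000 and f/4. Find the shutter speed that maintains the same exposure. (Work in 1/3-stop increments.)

ISO: 2500 → 3200 → 4000 → 5000 — 1 stop raised (brighter).
Aperture: f/11 → f/10 → f/9 → f/8 → f/7.1 → f/6.3 → f/5.6 → f/5 → f/4.5 → f/4 — 3 stops larger aperture (brighter).
Net change so far: 4 stops brighter. Offset with the shutter speed: 1.6 → 1.3 → 1 → 0.8 → 0.6 → 0.5 → 0.4 → 0.3 → 1/4 → 1/5 → 1/6 → 1/8 → 1/10.

1/10s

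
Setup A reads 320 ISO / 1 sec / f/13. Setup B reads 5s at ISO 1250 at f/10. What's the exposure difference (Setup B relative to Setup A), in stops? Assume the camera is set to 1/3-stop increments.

Aperture: f/13 → f/11 → f/10 — 2/3 stop opened up (brighter).
Shutter speed: 1 → 1.3 → 1.6 → 2 → 2.5 → 3.2 → 4 → 5 — 2 1/3 stops longer (brighter).
ISO: 320 → 400 → 500 → 640 → 800 → 1000 → 1250 — 2 stops raised (brighter).
Net: +2/3 +2 1/3 +2 = +5 stops.

5 stops brighter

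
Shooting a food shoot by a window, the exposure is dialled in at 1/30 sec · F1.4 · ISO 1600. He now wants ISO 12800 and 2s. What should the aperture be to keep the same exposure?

f/32

ISO: 1600 → 3200 → 6400 → 12800 — 3 stops higher (brighter).
Shutter speed: 1/30 → 1/15 → 1/8 → 1/4 → 1/2 → 1 → 2 — 6 stops slower (brighter).
Net change so far: 9 stops brighter. Offset with the aperture: f/1.4 → f/2 → f/2.8 → f/4 → f/5.6 → f/8 → f/11 → f/16 → f/22 → f/32.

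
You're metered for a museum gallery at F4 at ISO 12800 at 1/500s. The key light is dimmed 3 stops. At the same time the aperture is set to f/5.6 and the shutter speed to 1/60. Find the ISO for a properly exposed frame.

Scene light: 3 stops darker.
Aperture: f/4 → f/5.6 — 1 stop stopped down (darker).
Shutter speed: 1/500 → 1/250 → 1/125 → 1/60 — 3 stops longer (brighter).
Net so far: 1 stop darker. ISO: 12800 → 25600.

ISO 25600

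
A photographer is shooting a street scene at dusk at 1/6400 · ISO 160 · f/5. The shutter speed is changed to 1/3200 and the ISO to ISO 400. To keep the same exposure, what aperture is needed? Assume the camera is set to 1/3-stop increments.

f/11

Shutter speed: 1/6400 → 1/5000 → 1/4000 → 1/3200 — 1 stop slower (brighter).
ISO: 160 → 200 → 250 → 320 → 400 — 1 1/3 stops higher (brighter).
Net change so far: 2 1/3 stops brighter. Offset with the aperture: f/5 → f/5.6 → f/6.3 → f/7.1 → f/8 → f/9 → f/10 → f/11.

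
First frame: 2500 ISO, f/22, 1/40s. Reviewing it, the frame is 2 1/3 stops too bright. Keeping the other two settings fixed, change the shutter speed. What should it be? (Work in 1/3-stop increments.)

1/200s

Overexposed by 2 1/3 stops → need 2 1/3 stops darker.
Shutter speed: 1/40 → 1/50 → 1/60 → 1/80 → 1/100 → 1/125 → 1/160 → 1/200.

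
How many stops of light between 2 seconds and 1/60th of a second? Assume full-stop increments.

2 → 1 → 1/2 → 1/4 → 1/8 → 1/15 → 1/30 → 1/60 — count the steps: 7 stops.

7 stops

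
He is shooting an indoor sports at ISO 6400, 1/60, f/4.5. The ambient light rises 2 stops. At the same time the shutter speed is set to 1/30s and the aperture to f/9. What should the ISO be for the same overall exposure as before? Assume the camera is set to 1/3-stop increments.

Scene light: 2 stops brighter.
Shutter speed: 1/60 → 1/50 → 1/40 → 1/30 — 1 stop longer (brighter).
Aperture: f/4.5 → f/5 → f/5.6 → f/6.3 → f/7.1 → f/8 → f/9 — 2 stops stopped down (darker).
Net so far: 1 stop brighter. ISO: 6400 → 5000 → 4000 → 3200.

ISO 3200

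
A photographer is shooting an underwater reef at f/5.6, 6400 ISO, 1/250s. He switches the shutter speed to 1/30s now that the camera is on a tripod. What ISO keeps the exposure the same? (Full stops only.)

Shutter speed: 1/250 → 1/125 → 1/60 → 1/30 — 3 stops slower (brighter).
Need 3 stops darker from the ISO: 6400 → 3200 → 1600 → 800.

ISO 800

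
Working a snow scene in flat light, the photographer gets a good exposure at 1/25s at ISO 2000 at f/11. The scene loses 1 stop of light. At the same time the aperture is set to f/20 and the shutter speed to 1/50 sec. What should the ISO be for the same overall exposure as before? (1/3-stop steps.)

Scene light: 1 stop darker.
Aperture: f/11 → f/13 → f/14 → f/16 → f/18 → f/20 — 1 2/3 stops smaller aperture (darker).
Shutter speed: 1/25 → 1/30 → 1/40 → 1/50 — 1 stop faster (darker).
Net so far: 3 2/3 stops darker. ISO: 2000 → 2500 → 3200 → 4000 → 5000 → 6400 → 8000 → 10000 → 12800 → 16000 → 20000 → 25600.

ISO 25600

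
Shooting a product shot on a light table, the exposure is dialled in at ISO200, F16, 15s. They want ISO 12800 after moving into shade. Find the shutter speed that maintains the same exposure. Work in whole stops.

1/4s

ISO: 200 → 400 → 800 → 1600 → 3200 → 6400 → 12800 — 6 stops higher (brighter).
Need 6 stops darker from the shutter speed: 15 → 8 → 4 → 2 → 1 → 1/2 → 1/4.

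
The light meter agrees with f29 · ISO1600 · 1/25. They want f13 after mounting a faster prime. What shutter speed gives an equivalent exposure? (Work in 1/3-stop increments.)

1/125s

Aperture: f/29 → f/25 → f/22 → f/20 → f/18 → f/16 → f/14 → f/13 — 2 1/3 stops opened up (brighter).
Need 2 1/3 stops darker from the shutter speed: 1/25 → 1/30 → 1/40 → 1/50 → 1/60 → 1/80 → 1/100 → 1/125.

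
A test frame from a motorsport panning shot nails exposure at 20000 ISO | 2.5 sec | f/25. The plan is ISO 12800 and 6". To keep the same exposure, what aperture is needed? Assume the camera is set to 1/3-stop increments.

ISO: 20000 → 16000 → 12800 — 2/3 stop lower (darker).
Shutter speed: 2.5 → 3.2 → 4 → 5 → 6 — 1 1/3 stops longer (brighter).
Net change so far: 2/3 stop brighter. Offset with the aperture: f/25 → f/29 → f/32.

f/32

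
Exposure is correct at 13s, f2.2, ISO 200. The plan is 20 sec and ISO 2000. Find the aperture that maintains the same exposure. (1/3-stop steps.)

Shutter speed: 13 → 15 → 20 — 2/3 stop slower (brighter).
ISO: 200 → 250 → 320 → 400 → 500 → 640 → 800 → 1000 → 1250 → 1600 → 2000 — 3 1/3 stops raised (brighter).
Net change so far: 4 stops brighter. Offset with the aperture: f/2.2 → f/2.5 → f/2.8 → f/3.2 → f/3.5 → f/4 → f/4.5 → f/5 → f/5.6 → f/6.3 → f/7.1 → f/8 → f/9.

f/9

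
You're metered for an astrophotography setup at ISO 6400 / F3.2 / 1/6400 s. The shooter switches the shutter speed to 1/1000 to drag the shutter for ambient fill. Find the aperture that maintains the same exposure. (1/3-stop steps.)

f/8

Shutter speed: 1/6400 → 1/5000 → 1/4000 → 1/3200 → 1/2500 → 1/2000 → 1/1600 → 1/1250 → 1/1000 — 2 2/3 stops slower (brighter).
Need 2 2/3 stops darker from the aperture: f/3.2 → f/3.5 → f/4 → f/4.5 → f/5 → f/5.6 → f/6.3 → f/7.1 → f/8.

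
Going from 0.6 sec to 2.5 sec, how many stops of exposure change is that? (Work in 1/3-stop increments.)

2 stops

0.6 → 0.8 → 1 → 1.3 → 1.6 → 2 → 2.5 — count the steps: 6 third-stops = 2 stops.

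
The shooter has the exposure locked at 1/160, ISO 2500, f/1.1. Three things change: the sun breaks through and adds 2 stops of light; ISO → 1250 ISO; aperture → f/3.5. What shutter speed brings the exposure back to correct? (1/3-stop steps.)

1/30s

Scene light: 2 stops brighter.
ISO: 2500 → 2000 → 1600 → 1250 — 1 stop dropped (darker).
Aperture: f/1.1 → f/1.2 → f/1.4 → f/1.6 → f/1.8 → f/2 → f/2.2 → f/2.5 → f/2.8 → f/3.2 → f/3.5 — 3 1/3 stops stopped down (darker).
Net so far: 2 1/3 stops darker. Shutter speed: 1/160 → 1/125 → 1/100 → 1/80 → 1/60 → 1/50 → 1/40 → 1/30.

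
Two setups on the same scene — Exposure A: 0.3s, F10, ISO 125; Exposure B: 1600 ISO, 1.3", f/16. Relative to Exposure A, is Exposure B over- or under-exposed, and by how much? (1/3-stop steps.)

Aperture: f/10 → f/11 → f/13 → f/14 → f/16 — 1 1/3 stops stopped down (darker).
Shutter speed: 0.3 → 0.4 → 0.5 → 0.6 → 0.8 → 1 → 1.3 — 2 stops longer (brighter).
ISO: 125 → 160 → 200 → 250 → 320 → 400 → 500 → 640 → 800 → 1000 → 1250 → 1600 — 3 2/3 stops higher (brighter).
Net: −1 1/3 +2 +3 2/3 = +4 1/3 stops.

4 1/3 stops brighter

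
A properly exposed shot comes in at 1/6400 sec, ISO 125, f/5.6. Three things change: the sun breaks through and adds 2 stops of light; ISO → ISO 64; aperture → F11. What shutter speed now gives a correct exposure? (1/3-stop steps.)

Scene light: 2 stops brighter.
ISO: 125 → 100 → 80 → 64 — 1 stop dropped (darker).
Aperture: f/5.6 → f/6.3 → f/7.1 → f/8 → f/9 → f/10 → f/11 — 2 stops narrower (darker).
Net so far: 1 stop darker. Shutter speed: 1/6400 → 1/5000 → 1/4000 → 1/3200.

1/3200s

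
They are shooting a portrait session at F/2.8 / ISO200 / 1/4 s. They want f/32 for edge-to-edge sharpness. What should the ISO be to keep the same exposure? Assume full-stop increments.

ISO 25600

Aperture: f/2.8 → f/4 → f/5.6 → f/8 → f/11 → f/16 → f/22 → f/32 — 7 stops smaller aperture (darker).
Need 7 stops brighter from the ISO: 200 → 400 → 800 → 1600 → 3200 → 6400 → 12800 → 25600.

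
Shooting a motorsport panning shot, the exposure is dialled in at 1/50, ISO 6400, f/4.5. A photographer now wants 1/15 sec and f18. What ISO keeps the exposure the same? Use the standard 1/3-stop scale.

ISO 32000

Shutter speed: 1/50 → 1/40 → 1/30 → 1/25 → 1/20 → 1/15 — 1 2/3 stops longer (brighter).
Aperture: f/4.5 → f/5 → f/5.6 → f/6.3 → f/7.1 → f/8 → f/9 → f/10 → f/11 → f/13 → f/14 → f/16 → f/18 — 4 stops narrower (darker).
Net change so far: 2 1/3 stops darker. Offset with the ISO: 6400 → 8000 → 10000 → 12800 → 16000 → 20000 → 25600 → 32000.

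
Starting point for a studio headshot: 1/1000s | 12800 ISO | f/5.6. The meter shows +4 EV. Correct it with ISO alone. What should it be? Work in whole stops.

Overexposed by 4 stops → need 4 stops darker.
ISO: 12800 → 6400 → 3200 → 1600 → 800.

ISO 800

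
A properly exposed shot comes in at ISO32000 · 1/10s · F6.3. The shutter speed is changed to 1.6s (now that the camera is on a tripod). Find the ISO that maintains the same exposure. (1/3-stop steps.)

ISO 2000

Shutter speed: 1/10 → 1/8 → 1/6 → 1/5 → 1/4 → 0.3 → 0.4 → 0.5 → 0.6 → 0.8 → 1 → 1.3 → 1.6 — 4 stops slower (brighter).
Need 4 stops darker from the ISO: 32000 → 25600 → 20000 → 16000 → 12800 → 10000 → 8000 → 6400 → 5000 → 4000 → 3200 → 2500 → 2000.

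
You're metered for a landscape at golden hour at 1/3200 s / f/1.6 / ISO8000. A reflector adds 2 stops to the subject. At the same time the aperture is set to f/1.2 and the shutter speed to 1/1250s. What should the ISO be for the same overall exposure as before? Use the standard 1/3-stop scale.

ISO 500

Scene light: 2 stops brighter.
Aperture: f/1.6 → f/1.4 → f/1.2 — 2/3 stop wider (brighter).
Shutter speed: 1/3200 → 1/2500 → 1/2000 → 1/1600 → 1/1250 — 1 1/3 stops longer (brighter).
Net so far: 4 stops brighter. ISO: 8000 → 6400 → 5000 → 4000 → 3200 → 2500 → 2000 → 1600 → 1250 → 1000 → 800 → 640 → 500.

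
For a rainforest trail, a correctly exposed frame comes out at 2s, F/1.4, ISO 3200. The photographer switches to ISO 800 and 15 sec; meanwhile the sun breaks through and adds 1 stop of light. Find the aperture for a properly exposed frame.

f/2.8

Scene light: 1 stop brighter.
ISO: 3200 → 1600 → 800 — 2 stops lower (darker).
Shutter speed: 2 → 4 → 8 → 15 — 3 stops longer (brighter).
Net so far: 2 stops brighter. Aperture: f/1.4 → f/2 → f/2.8.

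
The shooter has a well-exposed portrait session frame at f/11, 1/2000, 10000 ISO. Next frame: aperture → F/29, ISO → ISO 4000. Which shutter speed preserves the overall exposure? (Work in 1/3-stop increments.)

Aperture: f/11 → f/13 → f/14 → f/16 → f/18 → f/20 → f/22 → f/25 → f/29 — 2 2/3 stops stopped down (darker).
ISO: 10000 → 8000 → 6400 → 5000 → 4000 — 1 1/3 stops lower (darker).
Net change so far: 4 stops darker. Offset with the shutter speed: 1/2000 → 1/1600 → 1/1250 → 1/1000 → 1/800 → 1/640 → 1/500 → 1/400 → 1/320 → 1/250 → 1/200 → 1/160 → 1/125.

1/125s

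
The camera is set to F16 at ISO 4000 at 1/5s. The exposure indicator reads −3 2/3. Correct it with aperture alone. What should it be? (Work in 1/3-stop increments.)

Underexposed by 3 2/3 stops → need 3 2/3 stops brighter.
Aperture: f/16 → f/14 → f/13 → f/11 → f/10 → f/9 → f/8 → f/7.1 → f/6.3 → f/5.6 → f/5 → f/4.5.

f/4.5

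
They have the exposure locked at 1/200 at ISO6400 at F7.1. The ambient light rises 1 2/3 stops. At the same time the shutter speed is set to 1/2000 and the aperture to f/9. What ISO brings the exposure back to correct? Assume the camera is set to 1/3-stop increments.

Scene light: 1 2/3 stops brighter.
Shutter speed: 1/200 → 1/250 → 1/320 → 1/400 → 1/500 → 1/640 → 1/800 → 1/1000 → 1/1250 → 1/1600 → 1/2000 — 3 1/3 stops shorter (darker).
Aperture: f/7.1 → f/8 → f/9 — 2/3 stop stopped down (darker).
Net so far: 2 1/3 stops darker. ISO: 6400 → 8000 → 10000 → 12800 → 16000 → 20000 → 25600 → 32000.

ISO 32000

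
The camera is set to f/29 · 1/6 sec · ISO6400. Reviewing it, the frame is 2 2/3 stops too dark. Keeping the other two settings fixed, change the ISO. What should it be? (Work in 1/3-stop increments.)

ISO 40000

Underexposed by 2 2/3 stops → need 2 2/3 stops brighter.
ISO: 6400 → 8000 → 10000 → 12800 → 16000 → 20000 → 25600 → 32000 → 40000.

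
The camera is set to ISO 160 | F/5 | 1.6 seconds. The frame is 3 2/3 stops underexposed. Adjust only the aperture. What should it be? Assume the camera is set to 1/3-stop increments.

f/1.4

Underexposed by 3 2/3 stops → need 3 2/3 stops brighter.
Aperture: f/5 → f/4.5 → f/4 → f/3.5 → f/3.2 → f/2.8 → f/2.5 → f/2.2 → f/2 → f/1.8 → f/1.6 → f/1.4.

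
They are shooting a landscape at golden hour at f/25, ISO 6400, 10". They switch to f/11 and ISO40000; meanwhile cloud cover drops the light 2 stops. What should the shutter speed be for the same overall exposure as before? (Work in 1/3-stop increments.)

1.3 s

Scene light: 2 stops darker.
Aperture: f/25 → f/22 → f/20 → f/18 → f/16 → f/14 → f/13 → f/11 — 2 1/3 stops wider (brighter).
ISO: 6400 → 8000 → 10000 → 12800 → 16000 → 20000 → 25600 → 32000 → 40000 — 2 2/3 stops higher (brighter).
Net so far: 3 stops brighter. Shutter speed: 10 → 8 → 6 → 5 → 4 → 3.2 → 2.5 → 2 → 1.6 → 1.3.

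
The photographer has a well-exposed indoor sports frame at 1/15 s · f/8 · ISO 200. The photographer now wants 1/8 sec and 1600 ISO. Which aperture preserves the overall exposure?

Shutter speed: 1/15 → 1/8 — 1 stop slower (brighter).
ISO: 200 → 400 → 800 → 1600 — 3 stops raised (brighter).
Net change so far: 4 stops brighter. Offset with the aperture: f/8 → f/11 → f/16 → f/22 → f/32.

f/32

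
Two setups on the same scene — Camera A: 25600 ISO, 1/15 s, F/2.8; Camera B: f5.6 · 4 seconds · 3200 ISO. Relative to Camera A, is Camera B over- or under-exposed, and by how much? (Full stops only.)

Aperture: f/2.8 → f/4 → f/5.6 — 2 stops stopped down (darker).
Shutter speed: 1/15 → 1/8 → 1/4 → 1/2 → 1 → 2 → 4 — 6 stops longer (brighter).
ISO: 25600 → 12800 → 6400 → 3200 — 3 stops lower (darker).
Net: −2 +6 −3 = +1 stop.

1 stop brighter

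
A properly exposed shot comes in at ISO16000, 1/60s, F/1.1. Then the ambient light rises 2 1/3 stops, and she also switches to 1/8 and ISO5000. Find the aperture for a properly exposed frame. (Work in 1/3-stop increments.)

Scene light: 2 1/3 stops brighter.
Shutter speed: 1/60 → 1/50 → 1/40 → 1/30 → 1/25 → 1/20 → 1/15 → 1/13 → 1/10 → 1/8 — 3 stops slower (brighter).
ISO: 16000 → 12800 → 10000 → 8000 → 6400 → 5000 — 1 2/3 stops dropped (darker).
Net so far: 3 2/3 stops brighter. Aperture: f/1.1 → f/1.2 → f/1.4 → f/1.6 → f/1.8 → f/2 → f/2.2 → f/2.5 → f/2.8 → f/3.2 → f/3.5 → f/4.

f/4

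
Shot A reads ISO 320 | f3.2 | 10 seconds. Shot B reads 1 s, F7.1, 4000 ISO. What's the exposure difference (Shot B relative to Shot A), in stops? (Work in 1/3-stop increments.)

2 stops darker

Aperture: f/3.2 → f/3.5 → f/4 → f/4.5 → f/5 → f/5.6 → f/6.3 → f/7.1 — 2 1/3 stops narrower (darker).
Shutter speed: 10 → 8 → 6 → 5 → 4 → 3.2 → 2.5 → 2 → 1.6 → 1.3 → 1 — 3 1/3 stops faster (darker).
ISO: 320 → 400 → 500 → 640 → 800 → 1000 → 1250 → 1600 → 2000 → 2500 → 3200 → 4000 — 3 2/3 stops higher (brighter).
Net: −2 1/3 −3 1/3 +3 2/3 = −2 stops.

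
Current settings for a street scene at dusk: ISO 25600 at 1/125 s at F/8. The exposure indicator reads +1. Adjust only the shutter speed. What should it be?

1/250s

Overexposed by 1 stop → need 1 stop darker.
Shutter speed: 1/125 → 1/250.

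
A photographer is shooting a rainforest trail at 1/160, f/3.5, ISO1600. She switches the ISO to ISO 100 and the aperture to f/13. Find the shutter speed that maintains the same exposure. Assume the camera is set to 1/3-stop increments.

1.3 s

ISO: 1600 → 1250 → 1000 → 800 → 640 → 500 → 400 → 320 → 250 → 200 → 160 → 125 → 100 — 4 stops lower (darker).
Aperture: f/3.5 → f/4 → f/4.5 → f/5 → f/5.6 → f/6.3 → f/7.1 → f/8 → f/9 → f/10 → f/11 → f/13 — 3 2/3 stops smaller aperture (darker).
Net change so far: 7 2/3 stops darker. Offset with the shutter speed: 1/160 → 1/125 → 1/100 → 1/80 → 1/60 → 1/50 → 1/40 → 1/30 → 1/25 → 1/20 → 1/15 → 1/13 → 1/10 → 1/8 → 1/6 → 1/5 → 1/4 → 0.3 → 0.4 → 0.5 → 0.6 → 0.8 → 1 → 1.3.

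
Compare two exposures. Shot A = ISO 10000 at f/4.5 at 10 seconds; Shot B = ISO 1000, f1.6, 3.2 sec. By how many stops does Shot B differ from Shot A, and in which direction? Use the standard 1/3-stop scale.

2 stops darker

Aperture: f/4.5 → f/4 → f/3.5 → f/3.2 → f/2.8 → f/2.5 → f/2.2 → f/2 → f/1.8 → f/1.6 — 3 stops larger aperture (brighter).
Shutter speed: 10 → 8 → 6 → 5 → 4 → 3.2 — 1 2/3 stops faster (darker).
ISO: 10000 → 8000 → 6400 → 5000 → 4000 → 3200 → 2500 → 2000 → 1600 → 1250 → 1000 — 3 1/3 stops dropped (darker).
Net: +3 −1 2/3 −3 1/3 = −2 stops.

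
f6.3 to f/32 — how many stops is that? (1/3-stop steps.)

f/6.3 → f/7.1 → f/8 → f/9 → f/10 → f/11 → f/13 → f/14 → f/16 → f/18 → f/20 → f/22 → f/25 → f/29 → f/32 — count the steps: 14 third-stops = 4 2/3 stops.

4 2/3 stops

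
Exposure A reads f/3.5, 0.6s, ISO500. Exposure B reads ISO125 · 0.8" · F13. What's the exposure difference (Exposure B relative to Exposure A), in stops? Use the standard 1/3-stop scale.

5 1/3 stops darker

Aperture: f/3.5 → f/4 → f/4.5 → f/5 → f/5.6 → f/6.3 → f/7.1 → f/8 → f/9 → f/10 → f/11 → f/13 — 3 2/3 stops smaller aperture (darker).
Shutter speed: 0.6 → 0.8 — 1/3 stop slower (brighter).
ISO: 500 → 400 → 320 → 250 → 200 → 160 → 125 — 2 stops dropped (darker).
Net: −3 2/3 +1/3 −2 = −5 1/3 stops.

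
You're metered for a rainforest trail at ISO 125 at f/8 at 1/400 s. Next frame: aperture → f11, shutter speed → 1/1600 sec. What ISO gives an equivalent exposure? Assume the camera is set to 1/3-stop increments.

ISO 1000

Aperture: f/8 → f/9 → f/10 → f/11 — 1 stop stopped down (darker).
Shutter speed: 1/400 → 1/500 → 1/640 → 1/800 → 1/1000 → 1/1250 → 1/1600 — 2 stops faster (darker).
Net change so far: 3 stops darker. Offset with the ISO: 125 → 160 → 200 → 250 → 320 → 400 → 500 → 640 → 800 → 1000.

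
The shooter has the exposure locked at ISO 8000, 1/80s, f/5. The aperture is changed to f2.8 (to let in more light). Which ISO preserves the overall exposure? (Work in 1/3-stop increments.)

ISO 2500

Aperture: f/5 → f/4.5 → f/4 → f/3.5 → f/3.2 → f/2.8 — 1 2/3 stops opened up (brighter).
Need 1 2/3 stops darker from the ISO: 8000 → 6400 → 5000 → 4000 → 3200 → 2500.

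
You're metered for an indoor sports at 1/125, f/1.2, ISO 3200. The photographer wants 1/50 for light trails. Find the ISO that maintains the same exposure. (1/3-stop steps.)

Shutter speed: 1/125 → 1/100 → 1/80 → 1/60 → 1/50 — 1 1/3 stops slower (brighter).
Need 1 1/3 stops darker from the ISO: 3200 → 2500 → 2000 → 1600 → 1250.

ISO 1250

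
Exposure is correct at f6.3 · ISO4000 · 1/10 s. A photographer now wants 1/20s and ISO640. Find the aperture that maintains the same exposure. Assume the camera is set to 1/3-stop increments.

f/1.8

Shutter speed: 1/10 → 1/13 → 1/15 → 1/20 — 1 stop faster (darker).
ISO: 4000 → 3200 → 2500 → 2000 → 1600 → 1250 → 1000 → 800 → 640 — 2 2/3 stops dropped (darker).
Net change so far: 3 2/3 stops darker. Offset with the aperture: f/6.3 → f/5.6 → f/5 → f/4.5 → f/4 → f/3.5 → f/3.2 → f/2.8 → f/2.5 → f/2.2 → f/2 → f/1.8.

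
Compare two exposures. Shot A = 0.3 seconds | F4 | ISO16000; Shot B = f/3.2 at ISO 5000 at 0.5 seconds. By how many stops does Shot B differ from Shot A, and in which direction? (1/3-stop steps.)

Aperture: f/4 → f/3.5 → f/3.2 — 2/3 stop opened up (brighter).
Shutter speed: 0.3 → 0.4 → 0.5 — 2/3 stop longer (brighter).
ISO: 16000 → 12800 → 10000 → 8000 → 6400 → 5000 — 1 2/3 stops dropped (darker).
Net: +2/3 +2/3 −1 2/3 = −1/3 stops.

1/3 stop darker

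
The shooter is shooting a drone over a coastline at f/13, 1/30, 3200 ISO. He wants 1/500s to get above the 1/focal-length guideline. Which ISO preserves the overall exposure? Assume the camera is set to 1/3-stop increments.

ISO 51200

Shutter speed: 1/30 → 1/40 → 1/50 → 1/60 → 1/80 → 1/100 → 1/125 → 1/160 → 1/200 → 1/250 → 1/320 → 1/400 → 1/500 — 4 stops shorter (darker).
Need 4 stops brighter from the ISO: 3200 → 4000 → 5000 → 6400 → 8000 → 10000 → 12800 → 16000 → 20000 → 25600 → 32000 → 40000 → 51200.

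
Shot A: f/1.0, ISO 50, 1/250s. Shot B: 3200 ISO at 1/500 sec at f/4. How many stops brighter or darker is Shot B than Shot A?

1 stop brighter

Aperture: f/1.0 → f/1.4 → f/2 → f/2.8 → f/4 — 4 stops stopped down (darker).
Shutter speed: 1/250 → 1/500 — 1 stop shorter (darker).
ISO: 50 → 100 → 200 → 400 → 800 → 1600 → 3200 — 6 stops raised (brighter).
Net: −4 −1 +6 = +1 stop.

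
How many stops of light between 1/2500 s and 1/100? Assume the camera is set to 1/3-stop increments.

4 2/3 stops

1/2500 → 1/2000 → 1/1600 → 1/1250 → 1/1000 → 1/800 → 1/640 → 1/500 → 1/400 → 1/320 → 1/250 → 1/200 → 1/160 → 1/125 → 1/100 — count the steps: 14 third-stops = 4 2/3 stops.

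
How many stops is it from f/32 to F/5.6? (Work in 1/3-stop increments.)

f/32 → f/29 → f/25 → f/22 → f/20 → f/18 → f/16 → f/14 → f/13 → f/11 → f/10 → f/9 → f/8 → f/7.1 → f/6.3 → f/5.6 — count the steps: 15 third-stops = 5 stops.

5 stops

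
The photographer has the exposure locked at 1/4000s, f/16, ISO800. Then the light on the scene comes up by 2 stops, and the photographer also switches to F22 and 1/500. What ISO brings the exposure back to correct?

ISO 50

Scene light: 2 stops brighter.
Aperture: f/16 → f/22 — 1 stop smaller aperture (darker).
Shutter speed: 1/4000 → 1/2000 → 1/1000 → 1/500 — 3 stops longer (brighter).
Net so far: 4 stops brighter. ISO: 800 → 400 → 200 → 100 → 50.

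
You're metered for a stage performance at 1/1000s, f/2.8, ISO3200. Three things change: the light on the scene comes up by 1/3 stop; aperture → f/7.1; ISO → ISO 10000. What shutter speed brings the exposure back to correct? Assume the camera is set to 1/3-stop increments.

Scene light: 1/3 stop brighter.
Aperture: f/2.8 → f/3.2 → f/3.5 → f/4 → f/4.5 → f/5 → f/5.6 → f/6.3 → f/7.1 — 2 2/3 stops stopped down (darker).
ISO: 3200 → 4000 → 5000 → 6400 → 8000 → 10000 — 1 2/3 stops higher (brighter).
Net so far: 2/3 stop darker. Shutter speed: 1/1000 → 1/800 → 1/640.

1/640s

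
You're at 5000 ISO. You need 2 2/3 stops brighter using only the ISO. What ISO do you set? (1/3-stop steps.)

ISO 32000

ISO: 5000 → 6400 → 8000 → 10000 → 12800 → 16000 → 20000 → 25600 → 32000 — 2 2/3 stops higher (brighter).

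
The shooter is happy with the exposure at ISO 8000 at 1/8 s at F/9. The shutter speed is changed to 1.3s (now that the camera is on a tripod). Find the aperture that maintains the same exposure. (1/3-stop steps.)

Shutter speed: 1/8 → 1/6 → 1/5 → 1/4 → 0.3 → 0.4 → 0.5 → 0.6 → 0.8 → 1 → 1.3 — 3 1/3 stops longer (brighter).
Need 3 1/3 stops darker from the aperture: f/9 → f/10 → f/11 → f/13 → f/14 → f/16 → f/18 → f/20 → f/22 → f/25 → f/29.

f/29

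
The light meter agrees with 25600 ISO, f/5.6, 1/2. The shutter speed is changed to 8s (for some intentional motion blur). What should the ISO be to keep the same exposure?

Shutter speed: 1/2 → 1 → 2 → 4 → 8 — 4 stops slower (brighter).
Need 4 stops darker from the ISO: 25600 → 12800 → 6400 → 3200 → 1600.

ISO 1600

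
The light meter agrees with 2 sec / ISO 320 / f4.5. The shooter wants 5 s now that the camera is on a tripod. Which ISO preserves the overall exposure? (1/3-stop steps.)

ISO 125

Shutter speed: 2 → 2.5 → 3.2 → 4 → 5 — 1 1/3 stops longer (brighter).
Need 1 1/3 stops darker from the ISO: 320 → 250 → 200 → 160 → 125.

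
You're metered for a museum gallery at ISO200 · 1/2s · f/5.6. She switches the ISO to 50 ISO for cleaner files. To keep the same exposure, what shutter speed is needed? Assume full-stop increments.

2 s

ISO: 200 → 100 → 50 — 2 stops dropped (darker).
Need 2 stops brighter from the shutter speed: 1/2 → 1 → 2.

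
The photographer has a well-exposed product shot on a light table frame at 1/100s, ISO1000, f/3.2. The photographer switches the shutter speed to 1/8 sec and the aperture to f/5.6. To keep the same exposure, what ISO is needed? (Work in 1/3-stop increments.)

ISO 250

Shutter speed: 1/100 → 1/80 → 1/60 → 1/50 → 1/40 → 1/30 → 1/25 → 1/20 → 1/15 → 1/13 → 1/10 → 1/8 — 3 2/3 stops slower (brighter).
Aperture: f/3.2 → f/3.5 → f/4 → f/4.5 → f/5 → f/5.6 — 1 2/3 stops stopped down (darker).
Net change so far: 2 stops brighter. Offset with the ISO: 1000 → 800 → 640 → 500 → 400 → 320 → 250.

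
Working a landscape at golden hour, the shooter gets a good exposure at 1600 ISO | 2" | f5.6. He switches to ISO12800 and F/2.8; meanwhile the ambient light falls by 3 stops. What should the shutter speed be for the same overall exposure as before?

1/2s

Scene light: 3 stops darker.
ISO: 1600 → 3200 → 6400 → 12800 — 3 stops higher (brighter).
Aperture: f/5.6 → f/4 → f/2.8 — 2 stops opened up (brighter).
Net so far: 2 stops brighter. Shutter speed: 2 → 1 → 1/2.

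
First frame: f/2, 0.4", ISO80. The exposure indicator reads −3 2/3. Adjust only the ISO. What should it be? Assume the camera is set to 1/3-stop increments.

Underexposed by 3 2/3 stops → need 3 2/3 stops brighter.
ISO: 80 → 100 → 125 → 160 → 200 → 250 → 320 → 400 → 500 → 640 → 800 → 1000.

ISO 1000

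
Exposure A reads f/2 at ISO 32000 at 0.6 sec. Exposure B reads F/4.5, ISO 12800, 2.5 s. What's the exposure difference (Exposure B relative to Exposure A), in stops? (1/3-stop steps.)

Aperture: f/2 → f/2.2 → f/2.5 → f/2.8 → f/3.2 → f/3.5 → f/4 → f/4.5 — 2 1/3 stops narrower (darker).
Shutter speed: 0.6 → 0.8 → 1 → 1.3 → 1.6 → 2 → 2.5 — 2 stops slower (brighter).
ISO: 32000 → 25600 → 20000 → 16000 → 12800 — 1 1/3 stops lower (darker).
Net: −2 1/3 +2 −1 1/3 = −1 2/3 stops.

1 2/3 stops darker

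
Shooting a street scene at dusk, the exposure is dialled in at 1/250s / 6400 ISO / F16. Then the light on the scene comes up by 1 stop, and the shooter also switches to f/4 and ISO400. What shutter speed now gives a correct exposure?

Scene light: 1 stop brighter.
Aperture: f/16 → f/11 → f/8 → f/5.6 → f/4 — 4 stops opened up (brighter).
ISO: 6400 → 3200 → 1600 → 800 → 400 — 4 stops dropped (darker).
Net so far: 1 stop brighter. Shutter speed: 1/250 → 1/500.

1/500s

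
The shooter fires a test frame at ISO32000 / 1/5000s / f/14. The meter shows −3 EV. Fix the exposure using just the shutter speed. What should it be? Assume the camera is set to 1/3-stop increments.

1/640s

Underexposed by 3 stops → need 3 stops brighter.
Shutter speed: 1/5000 → 1/4000 → 1/3200 → 1/2500 → 1/2000 → 1/1600 → 1/1250 → 1/1000 → 1/800 → 1/640.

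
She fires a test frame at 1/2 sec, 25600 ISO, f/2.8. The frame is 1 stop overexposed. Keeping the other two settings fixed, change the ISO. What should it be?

ISO 12800

Overexposed by 1 stop → need 1 stop darker.
ISO: 25600 → 12800.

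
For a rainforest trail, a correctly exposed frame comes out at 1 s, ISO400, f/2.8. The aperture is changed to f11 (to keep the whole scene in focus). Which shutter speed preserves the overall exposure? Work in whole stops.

15 s

Aperture: f/2.8 → f/4 → f/5.6 → f/8 → f/11 — 4 stops narrower (darker).
Need 4 stops brighter from the shutter speed: 1 → 2 → 4 → 8 → 15.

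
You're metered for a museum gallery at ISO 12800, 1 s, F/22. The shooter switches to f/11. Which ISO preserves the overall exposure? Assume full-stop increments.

ISO 3200

Aperture: f/22 → f/16 → f/11 — 2 stops larger aperture (brighter).
Need 2 stops darker from the ISO: 12800 → 6400 → 3200.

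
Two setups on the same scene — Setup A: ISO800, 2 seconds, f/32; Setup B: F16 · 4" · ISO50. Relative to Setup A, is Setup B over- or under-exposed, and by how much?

Aperture: f/32 → f/22 → f/16 — 2 stops opened up (brighter).
Shutter speed: 2 → 4 — 1 stop longer (brighter).
ISO: 800 → 400 → 200 → 100 → 50 — 4 stops dropped (darker).
Net: +2 +1 −4 = −1 stop.

1 stop darker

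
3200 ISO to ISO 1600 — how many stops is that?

3200 → 1600 — count the steps: 1 stop.

1 stop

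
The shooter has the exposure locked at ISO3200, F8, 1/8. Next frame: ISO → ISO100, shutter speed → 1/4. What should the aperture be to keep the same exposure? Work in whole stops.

ISO: 3200 → 1600 → 800 → 400 → 200 → 100 — 5 stops dropped (darker).
Shutter speed: 1/8 → 1/4 — 1 stop longer (brighter).
Net change so far: 4 stops darker. Offset with the aperture: f/8 → f/5.6 → f/4 → f/2.8 → f/2.

f/2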